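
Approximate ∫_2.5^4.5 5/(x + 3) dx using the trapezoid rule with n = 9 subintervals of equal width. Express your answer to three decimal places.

Δx = (4.5 − 2.5)/9 = 2/9.
f(2.5) = 10/11, f(49/18) = 90/103, f(53/18) = 90/107, f(19/6) = 30/37, f(61/18) = 18/23, f(65/18) = 90/119, f(23/6) = 30/41, f(73/18) = 90/127, f(77/18) = 90/131, f(4.5) = 2/3.
T_9 = (Δx/2)·[f(x_0) + 2f(x_1) + ... + 2f(x_{8}) + f(x_9)].
Sum ≈ 1.551.

1.551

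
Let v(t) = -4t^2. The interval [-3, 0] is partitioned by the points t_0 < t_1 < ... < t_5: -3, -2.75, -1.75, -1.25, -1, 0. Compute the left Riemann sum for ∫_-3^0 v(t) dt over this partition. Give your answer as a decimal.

-50.9375

Subinterval widths: 0.25, 1, 0.5, 0.25, 1.
Left endpoints: -3, -2.75, -1.75, -1.25, -1.
v(-3) = -36, v(-2.75) = -30.25, v(-1.75) = -12.25, v(-1.25) = -6.25, v(-1) = -4.
Sum = Σ Δt_i · v(t_i).
Sum = -50.9375.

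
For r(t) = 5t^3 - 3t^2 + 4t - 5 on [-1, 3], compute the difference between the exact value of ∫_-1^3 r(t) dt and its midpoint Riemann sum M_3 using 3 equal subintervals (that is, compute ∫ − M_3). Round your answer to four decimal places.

Exact integral: ∫_-1^3 r(t) dt = 68.
M_3 ≈ 60.888889.
Error ≈ 68 − 60.888889 ≈ 7.1111.

7.1111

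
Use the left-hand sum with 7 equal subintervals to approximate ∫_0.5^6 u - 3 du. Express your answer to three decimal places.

-0.786

Δu = (6 − 0.5)/7 = 11/14.
Left endpoints: 0.5, 9/7, 29/14, 20/7, 51/14, 31/7, 73/14.
f(0.5) = -2.5, f(9/7) = -12/7, f(29/14) = -13/14, f(20/7) = -1/7, f(51/14) = 9/14, f(31/7) = 10/7, f(73/14) = 31/14.
Sum = Δu · [f(0.5) + f(9/7) + f(29/14) + ...].
Sum ≈ -0.786.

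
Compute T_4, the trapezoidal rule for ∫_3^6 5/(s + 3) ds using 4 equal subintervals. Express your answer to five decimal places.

2.03093

Δs = (6 − 3)/4 = 0.75.
f(3) = 5/6, f(3.75) = 20/27, f(4.5) = 2/3, f(5.25) = 20/33, f(6) = 5/9.
T_4 = (Δs/2)·[f(s_0) + 2f(s_1) + 2f(s_2) + 2f(s_3) + f(s_4)].
Sum ≈ 2.03093.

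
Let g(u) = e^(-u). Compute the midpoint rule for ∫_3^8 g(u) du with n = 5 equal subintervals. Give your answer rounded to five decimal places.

0.04745

Δu = (8 − 3)/5 = 1.
Midpoints: 3.5, 4.5, 5.5, 6.5, 7.5.
g(3.5) ≈ 0.03020, g(4.5) ≈ 0.01111, g(5.5) ≈ 0.00409, g(6.5) ≈ 0.00150, g(7.5) ≈ 0.00055.
Sum = Δu · [g(3.5) + g(4.5) + g(5.5) + g(6.5) + g(7.5)].
Sum ≈ 0.04745.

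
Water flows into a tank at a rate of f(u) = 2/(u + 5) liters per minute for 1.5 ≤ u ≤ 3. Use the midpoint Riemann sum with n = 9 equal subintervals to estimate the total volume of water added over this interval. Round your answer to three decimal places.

Δu = (3 − 1.5)/9 = 1/6.
Midpoints: 19/12, 1.75, 23/12, 25/12, 2.25, 29/12, 31/12, 2.75, 35/12.
f(19/12) = 24/79, f(1.75) = 8/27, f(23/12) = 24/83, f(25/12) = 24/85, f(2.25) = 8/29, f(29/12) = 24/89, f(31/12) = 24/91, f(2.75) = 8/31, f(35/12) = 24/95.
Sum = Δu · [f(19/12) + f(1.75) + f(23/12) + ...].
Sum ≈ 0.415.

0.415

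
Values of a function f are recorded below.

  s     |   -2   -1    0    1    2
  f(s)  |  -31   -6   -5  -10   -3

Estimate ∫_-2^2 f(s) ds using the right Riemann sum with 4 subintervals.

-24

Δs = 1.
Sum = 1·[(-6) + (-5) + (-10) + (-3)] = -24.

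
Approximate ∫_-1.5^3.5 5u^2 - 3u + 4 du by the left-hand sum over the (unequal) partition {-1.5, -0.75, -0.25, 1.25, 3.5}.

Subinterval widths: 0.75, 0.5, 1.5, 2.25.
Left endpoints: -1.5, -0.75, -0.25, 1.25.
f(-1.5) = 19.75, f(-0.75) = 9.0625, f(-0.25) = 5.0625, f(1.25) = 8.0625.
Sum = Σ Δu_i · f(u_i).
Sum = 45.078125.

45.078125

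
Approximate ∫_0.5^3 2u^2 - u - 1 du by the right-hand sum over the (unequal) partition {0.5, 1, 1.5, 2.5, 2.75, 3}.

16.34375

Subinterval widths: 0.5, 0.5, 1, 0.25, 0.25.
Right endpoints: 1, 1.5, 2.5, 2.75, 3.
f(1) = 0, f(1.5) = 2, f(2.5) = 9, f(2.75) = 11.375, f(3) = 14.
Sum = Σ Δu_i · f(u_i).
Sum = 16.34375.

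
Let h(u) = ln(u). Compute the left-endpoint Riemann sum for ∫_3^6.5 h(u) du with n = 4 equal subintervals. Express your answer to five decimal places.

5.02121

Δu = (6.5 − 3)/4 = 0.875.
Left endpoints: 3, 3.875, 4.75, 5.625.
h(3) ≈ 1.09861, h(3.875) ≈ 1.35455, h(4.75) ≈ 1.55814, h(5.625) ≈ 1.72722.
Sum = Δu · [h(3) + h(3.875) + h(4.75) + h(5.625)].
Sum ≈ 5.02121.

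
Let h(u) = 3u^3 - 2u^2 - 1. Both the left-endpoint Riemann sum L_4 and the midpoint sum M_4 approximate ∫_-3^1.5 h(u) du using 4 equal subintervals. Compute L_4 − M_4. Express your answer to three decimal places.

L_4 ≈ -148.86035.
M_4 ≈ -77.55029.
L_4 − M_4 ≈ -71.310.

-71.310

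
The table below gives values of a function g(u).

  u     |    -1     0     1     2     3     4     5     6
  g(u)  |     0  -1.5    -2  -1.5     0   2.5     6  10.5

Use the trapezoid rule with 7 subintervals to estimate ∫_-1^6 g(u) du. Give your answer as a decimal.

Δu = 1.
T_7 = (1/2)·[0 + 2·(-1.5) + 2·(-2) + 2·(-1.5) + 2·0 + 2·2.5 + 2·6 + 10.5] = 8.75.

8.75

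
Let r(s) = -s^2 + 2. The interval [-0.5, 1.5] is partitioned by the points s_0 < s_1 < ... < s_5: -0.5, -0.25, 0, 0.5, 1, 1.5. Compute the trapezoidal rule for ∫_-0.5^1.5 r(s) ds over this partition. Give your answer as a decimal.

Subinterval widths: 0.25, 0.25, 0.5, 0.5, 0.5.
r(-0.5) = 1.75, r(-0.25) = 1.9375, r(0) = 2, r(0.5) = 1.75, r(1) = 1, r(1.5) = -0.25.
On each subinterval the trapezoid contributes (Δs_i/2)·[r(s_{i-1}) + r(s_i)].
Sum = 2.765625.

2.765625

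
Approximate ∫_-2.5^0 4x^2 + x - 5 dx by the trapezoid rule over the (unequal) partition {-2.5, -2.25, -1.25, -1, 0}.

Subinterval widths: 0.25, 1, 0.25, 1.
f(-2.5) = 17.5, f(-2.25) = 13, f(-1.25) = 0, f(-1) = -2, f(0) = -5.
On each subinterval the trapezoid contributes (Δx_i/2)·[f(x_{i-1}) + f(x_i)].
Sum = 6.5625.

6.5625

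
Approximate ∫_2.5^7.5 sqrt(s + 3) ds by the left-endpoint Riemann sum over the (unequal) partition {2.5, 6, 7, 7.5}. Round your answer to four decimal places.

12.7894

Subinterval widths: 3.5, 1, 0.5.
Left endpoints: 2.5, 6, 7.
f(2.5) ≈ 2.3452, f(6) ≈ 3.0000, f(7) ≈ 3.1623.
Sum = Σ Δs_i · f(s_i).
Sum ≈ 12.7894.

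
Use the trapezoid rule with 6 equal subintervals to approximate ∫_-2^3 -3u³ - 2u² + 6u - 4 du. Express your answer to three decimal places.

-80.845

Δu = (3 − (-2))/6 = 5/6.
f(-2) = 0, f(-7/6) = -215/24, f(-1/3) = -55/9, f(0.5) = -1.875, f(4/3) = -20/3, f(13/6) = -2225/72, f(3) = -85.
T_6 = (Δu/2)·[f(u_0) + 2f(u_1) + ... + 2f(u_{5}) + f(u_6)].
Sum ≈ -80.845.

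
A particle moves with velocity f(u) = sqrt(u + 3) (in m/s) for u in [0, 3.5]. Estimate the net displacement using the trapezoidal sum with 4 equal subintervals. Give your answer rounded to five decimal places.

7.57788

Δu = (3.5 − 0)/4 = 0.875.
f(0) ≈ 1.73205, f(0.875) ≈ 1.96850, f(1.75) ≈ 2.17945, f(2.625) ≈ 2.37171, f(3.5) ≈ 2.54951.
T_4 = (Δu/2)·[f(u_0) + 2f(u_1) + 2f(u_2) + 2f(u_3) + f(u_4)].
Sum ≈ 7.57788.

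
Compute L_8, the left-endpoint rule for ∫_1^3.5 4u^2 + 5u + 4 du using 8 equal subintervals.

Δu = (3.5 − 1)/8 = 0.3125.
Left endpoints: 1, 1.3125, 1.625, 1.9375, 2.25, 2.5625, 2.875, 3.1875.
f(1) = 13, f(1.3125) = 17.453125, f(1.625) = 22.6875, f(1.9375) = 28.703125, f(2.25) = 35.5, f(2.5625) = 43.078125, f(2.875) = 51.4375, f(3.1875) = 60.578125.
Sum = Δu · [f(1) + f(1.3125) + f(1.625) + ...].
Sum = 85.13671875.

85.13671875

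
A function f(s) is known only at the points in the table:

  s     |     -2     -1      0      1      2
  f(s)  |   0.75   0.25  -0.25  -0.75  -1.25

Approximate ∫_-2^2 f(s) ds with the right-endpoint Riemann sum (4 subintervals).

-2

Δs = 1.
Sum = 1·[0.25 + (-0.25) + (-0.75) + (-1.25)] = -2.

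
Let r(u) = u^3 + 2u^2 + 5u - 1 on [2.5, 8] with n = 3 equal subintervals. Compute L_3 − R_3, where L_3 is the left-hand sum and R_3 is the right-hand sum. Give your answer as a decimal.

-1172.1875

L_3 ≈ 952.6203704.
R_3 ≈ 2124.8078704.
L_3 − R_3 = -1172.1875.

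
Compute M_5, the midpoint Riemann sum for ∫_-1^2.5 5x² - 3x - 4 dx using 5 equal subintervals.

5.11875

Δx = (2.5 − (-1))/5 = 0.7.
Midpoints: -0.65, 0.05, 0.75, 1.45, 2.15.
f(-0.65) = 0.0625, f(0.05) = -4.1375, f(0.75) = -3.4375, f(1.45) = 2.1625, f(2.15) = 12.6625.
Sum = Δx · [f(-0.65) + f(0.05) + f(0.75) + f(1.45) + f(2.15)].
Sum = 5.11875.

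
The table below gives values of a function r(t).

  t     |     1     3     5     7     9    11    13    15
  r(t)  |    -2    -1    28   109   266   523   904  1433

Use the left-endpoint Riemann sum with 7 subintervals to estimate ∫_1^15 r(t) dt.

3654

Δt = 2.
Sum = 2·[(-2) + (-1) + 28 + 109 + 266 + 523 + 904] = 3654.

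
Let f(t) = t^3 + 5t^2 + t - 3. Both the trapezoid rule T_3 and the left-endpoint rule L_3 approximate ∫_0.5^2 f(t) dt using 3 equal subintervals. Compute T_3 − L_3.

T_3 = 15.03125.
L_3 = 8.
T_3 − L_3 = 7.03125.

7.03125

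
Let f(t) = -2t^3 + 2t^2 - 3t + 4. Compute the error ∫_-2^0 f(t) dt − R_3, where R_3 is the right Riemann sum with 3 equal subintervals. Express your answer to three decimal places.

Exact integral: ∫_-2^0 f(t) dt ≈ 27.33333.
R_3 ≈ 18.51852.
Error ≈ 27.33333 − 18.51852 ≈ 8.815.

8.815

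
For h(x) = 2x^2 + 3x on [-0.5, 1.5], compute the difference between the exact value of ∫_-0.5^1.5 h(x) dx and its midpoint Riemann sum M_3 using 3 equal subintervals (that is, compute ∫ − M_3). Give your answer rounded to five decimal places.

0.14815

Exact integral: ∫_-0.5^1.5 h(x) dx ≈ 5.3333333.
M_3 ≈ 5.1851852.
Error ≈ 5.3333333 − 5.1851852 ≈ 0.14815.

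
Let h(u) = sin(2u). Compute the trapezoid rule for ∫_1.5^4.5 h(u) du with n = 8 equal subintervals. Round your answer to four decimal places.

Δu = (4.5 − 1.5)/8 = 0.375.
h(1.5) ≈ 0.1411, h(1.875) ≈ -0.5716, h(2.25) ≈ -0.9775, h(2.625) ≈ -0.8589, h(3) ≈ -0.2794, h(3.375) ≈ 0.4500, h(3.75) ≈ 0.9380, h(4.125) ≈ 0.9226, h(4.5) ≈ 0.4121.
T_8 = (Δu/2)·[h(u_0) + 2h(u_1) + ... + 2h(u_{7}) + h(u_8)].
Sum ≈ -0.0376.

-0.0376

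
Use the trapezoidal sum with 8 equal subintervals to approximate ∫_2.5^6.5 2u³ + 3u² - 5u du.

1047

Δu = (6.5 − 2.5)/8 = 0.5.
f(2.5) = 37.5, f(3) = 66, f(3.5) = 105, f(4) = 156, f(4.5) = 220.5, f(5) = 300, f(5.5) = 396, f(6) = 510, f(6.5) = 643.5.
T_8 = (Δu/2)·[f(u_0) + 2f(u_1) + ... + 2f(u_{7}) + f(u_8)].
Sum = 1047.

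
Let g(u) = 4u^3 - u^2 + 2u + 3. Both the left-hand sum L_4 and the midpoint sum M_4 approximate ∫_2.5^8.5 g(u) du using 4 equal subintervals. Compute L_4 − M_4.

L_4 = 3456.75.
M_4 = 4992.375.
L_4 − M_4 = -1535.625.

-1535.625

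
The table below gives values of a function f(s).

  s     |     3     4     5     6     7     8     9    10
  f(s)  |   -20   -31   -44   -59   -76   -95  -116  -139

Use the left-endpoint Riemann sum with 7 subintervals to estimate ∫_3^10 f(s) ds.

-441

Δs = 1.
Sum = 1·[(-20) + (-31) + (-44) + (-59) + (-76) + (-95) + (-116)] = -441.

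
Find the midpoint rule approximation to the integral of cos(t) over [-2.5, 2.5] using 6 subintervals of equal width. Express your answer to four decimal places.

Δt = (2.5 − (-2.5))/6 = 5/6.
Midpoints: -25/12, -1.25, -5/12, 5/12, 1.25, 25/12.
f(-25/12) ≈ -0.4904, f(-1.25) ≈ 0.3153, f(-5/12) ≈ 0.9144, f(5/12) ≈ 0.9144, f(1.25) ≈ 0.3153, f(25/12) ≈ -0.4904.
Sum = Δt · [f(-25/12) + f(-1.25) + f(-5/12) + ...].
Sum ≈ 1.2323.

1.2323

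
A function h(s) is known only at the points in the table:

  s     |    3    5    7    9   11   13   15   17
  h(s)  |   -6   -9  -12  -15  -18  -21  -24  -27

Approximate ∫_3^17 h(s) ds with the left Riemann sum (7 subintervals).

-210

Δs = 2.
Sum = 2·[(-6) + (-9) + (-12) + (-15) + (-18) + (-21) + (-24)] = -210.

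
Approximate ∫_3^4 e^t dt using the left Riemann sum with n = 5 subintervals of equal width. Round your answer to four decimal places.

Δt = (4 − 3)/5 = 0.2.
Left endpoints: 3, 3.2, 3.4, 3.6, 3.8.
f(3) ≈ 20.0855, f(3.2) ≈ 24.5325, f(3.4) ≈ 29.9641, f(3.6) ≈ 36.5982, f(3.8) ≈ 44.7012.
Sum = Δt · [f(3) + f(3.2) + f(3.4) + f(3.6) + f(3.8)].
Sum ≈ 31.1763.

31.1763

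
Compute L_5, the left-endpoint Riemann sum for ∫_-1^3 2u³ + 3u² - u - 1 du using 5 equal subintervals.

Δu = (3 − (-1))/5 = 0.8.
Left endpoints: -1, -0.2, 0.6, 1.4, 2.2.
f(-1) = 1, f(-0.2) = -0.696, f(0.6) = -0.088, f(1.4) = 8.968, f(2.2) = 32.616.
Sum = Δu · [f(-1) + f(-0.2) + f(0.6) + f(1.4) + f(2.2)].
Sum = 33.44.

33.44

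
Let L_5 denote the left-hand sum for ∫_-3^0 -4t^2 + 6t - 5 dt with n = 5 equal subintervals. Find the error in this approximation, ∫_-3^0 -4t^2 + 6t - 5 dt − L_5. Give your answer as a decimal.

Exact integral: ∫_-3^0 f(t) dt = -78.
L_5 = -94.92.
Error = -78 − (-94.92) = 16.92.

16.92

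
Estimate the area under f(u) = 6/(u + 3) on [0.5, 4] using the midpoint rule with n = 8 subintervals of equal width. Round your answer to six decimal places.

4.155963

Δu = (4 − 0.5)/8 = 0.4375.
Midpoints: 0.71875, 1.15625, 1.59375, 2.03125, 2.46875, 2.90625, 3.34375, 3.78125.
f(0.71875) = 192/119, f(1.15625) = 192/133, f(1.59375) = 64/49, f(2.03125) = 192/161, f(2.46875) = 192/175, f(2.90625) = 64/63, f(3.34375) = 192/203, f(3.78125) = 192/217.
Sum = Δu · [f(0.71875) + f(1.15625) + f(1.59375) + ...].
Sum ≈ 4.155963.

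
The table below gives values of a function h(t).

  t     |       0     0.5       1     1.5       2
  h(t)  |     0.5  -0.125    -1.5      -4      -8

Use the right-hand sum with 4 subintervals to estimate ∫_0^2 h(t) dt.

-6.8125

Δt = 0.5.
Sum = 0.5·[(-0.125) + (-1.5) + (-4) + (-8)] = -6.8125.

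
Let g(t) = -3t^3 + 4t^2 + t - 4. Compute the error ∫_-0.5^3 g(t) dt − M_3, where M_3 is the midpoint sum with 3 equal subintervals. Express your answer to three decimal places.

Exact integral: ∫_-0.5^3 g(t) dt ≈ -34.16146.
M_3 ≈ -31.28328.
Error ≈ -34.16146 − (-31.28328) ≈ -2.878.

-2.878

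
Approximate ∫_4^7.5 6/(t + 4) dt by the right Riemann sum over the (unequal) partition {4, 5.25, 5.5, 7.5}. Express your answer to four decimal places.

2.0122

Subinterval widths: 1.25, 0.25, 2.
Right endpoints: 5.25, 5.5, 7.5.
f(5.25) = 24/37, f(5.5) = 12/19, f(7.5) = 12/23.
Sum = Σ Δt_i · f(t_i).
Sum ≈ 2.0122.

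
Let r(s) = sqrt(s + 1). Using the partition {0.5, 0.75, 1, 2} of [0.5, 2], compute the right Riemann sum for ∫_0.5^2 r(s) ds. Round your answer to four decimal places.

2.4163

Subinterval widths: 0.25, 0.25, 1.
Right endpoints: 0.75, 1, 2.
r(0.75) ≈ 1.3229, r(1) ≈ 1.4142, r(2) ≈ 1.7321.
Sum = Σ Δs_i · r(s_i).
Sum ≈ 2.4163.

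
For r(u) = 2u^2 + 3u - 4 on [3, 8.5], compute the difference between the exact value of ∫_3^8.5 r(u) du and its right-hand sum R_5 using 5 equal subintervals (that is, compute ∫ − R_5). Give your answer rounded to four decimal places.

Exact integral: ∫_3^8.5 r(u) du ≈ 464.291667.
R_5 = 545.16.
Error ≈ 464.291667 − 545.16 ≈ -80.8683.

-80.8683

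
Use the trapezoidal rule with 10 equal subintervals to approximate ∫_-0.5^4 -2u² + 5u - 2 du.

Δu = (4 − (-0.5))/10 = 0.45.
f(-0.5) = -5, f(-0.05) = -2.255, f(0.4) = -0.32, f(0.85) = 0.805, f(1.3) = 1.12, f(1.75) = 0.625, f(2.2) = -0.68, f(2.65) = -2.795, f(3.1) = -5.72, f(3.55) = -9.455, f(4) = -14.
T_10 = (Δu/2)·[f(u_0) + 2f(u_1) + ... + 2f(u_{9}) + f(u_10)].
Sum = -12.67875.

-12.67875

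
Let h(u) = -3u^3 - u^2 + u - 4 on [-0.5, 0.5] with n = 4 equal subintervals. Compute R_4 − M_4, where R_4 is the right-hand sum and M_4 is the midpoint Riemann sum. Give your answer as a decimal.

R_4 = -4.0625.
M_4 = -4.078125.
R_4 − M_4 = 0.015625.

0.015625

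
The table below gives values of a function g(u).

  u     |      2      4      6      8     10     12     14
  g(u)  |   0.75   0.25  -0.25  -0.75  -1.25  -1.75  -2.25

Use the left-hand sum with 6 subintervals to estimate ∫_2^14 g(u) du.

-6

Δu = 2.
Sum = 2·[0.75 + 0.25 + (-0.25) + (-0.75) + (-1.25) + (-1.75)] = -6.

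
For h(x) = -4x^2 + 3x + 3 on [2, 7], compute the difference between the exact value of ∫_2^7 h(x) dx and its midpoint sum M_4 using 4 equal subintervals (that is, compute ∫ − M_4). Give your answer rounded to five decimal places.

-2.60417

Exact integral: ∫_2^7 h(x) dx ≈ -364.1666667.
M_4 = -361.5625.
Error ≈ -364.1666667 − (-361.5625) ≈ -2.60417.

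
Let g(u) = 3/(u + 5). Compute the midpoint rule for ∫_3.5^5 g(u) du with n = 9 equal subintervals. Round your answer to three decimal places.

Δu = (5 − 3.5)/9 = 1/6.
Midpoints: 43/12, 3.75, 47/12, 49/12, 4.25, 53/12, 55/12, 4.75, 59/12.
g(43/12) = 36/103, g(3.75) = 12/35, g(47/12) = 36/107, g(49/12) = 36/109, g(4.25) = 12/37, g(53/12) = 36/113, g(55/12) = 36/115, g(4.75) = 4/13, g(59/12) = 36/119.
Sum = Δu · [g(43/12) + g(3.75) + g(47/12) + ...].
Sum ≈ 0.488.

0.488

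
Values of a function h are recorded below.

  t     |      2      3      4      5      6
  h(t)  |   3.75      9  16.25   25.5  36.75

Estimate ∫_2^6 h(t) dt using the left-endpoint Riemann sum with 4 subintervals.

54.5

Δt = 1.
Sum = 1·[3.75 + 9 + 16.25 + 25.5] = 54.5.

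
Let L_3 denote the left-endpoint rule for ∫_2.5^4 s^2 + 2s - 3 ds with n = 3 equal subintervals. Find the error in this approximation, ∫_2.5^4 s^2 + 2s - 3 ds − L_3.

3.125

Exact integral: ∫_2.5^4 f(s) ds = 21.375.
L_3 = 18.25.
Error = 21.375 − 18.25 = 3.125.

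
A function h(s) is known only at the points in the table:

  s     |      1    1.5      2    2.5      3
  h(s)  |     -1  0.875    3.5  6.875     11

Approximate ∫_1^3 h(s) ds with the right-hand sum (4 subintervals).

Δs = 0.5.
Sum = 0.5·[0.875 + 3.5 + 6.875 + 11] = 11.125.

11.125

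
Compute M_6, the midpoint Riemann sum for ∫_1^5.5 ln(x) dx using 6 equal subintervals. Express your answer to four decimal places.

4.8946

Δx = (5.5 − 1)/6 = 0.75.
Midpoints: 1.375, 2.125, 2.875, 3.625, 4.375, 5.125.
f(1.375) ≈ 0.3185, f(2.125) ≈ 0.7538, f(2.875) ≈ 1.0561, f(3.625) ≈ 1.2879, f(4.375) ≈ 1.4759, f(5.125) ≈ 1.6341.
Sum = Δx · [f(1.375) + f(2.125) + f(2.875) + ...].
Sum ≈ 4.8946.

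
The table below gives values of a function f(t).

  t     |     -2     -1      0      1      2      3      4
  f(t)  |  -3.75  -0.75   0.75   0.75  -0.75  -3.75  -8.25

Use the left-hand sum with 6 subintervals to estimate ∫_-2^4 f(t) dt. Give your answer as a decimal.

Δt = 1.
Sum = 1·[(-3.75) + (-0.75) + 0.75 + 0.75 + (-0.75) + (-3.75)] = -7.5.

-7.5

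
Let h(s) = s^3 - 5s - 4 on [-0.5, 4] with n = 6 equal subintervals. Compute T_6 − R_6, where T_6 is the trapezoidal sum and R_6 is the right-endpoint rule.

T_6 = 8.82421875.
R_6 = 24.43359375.
T_6 − R_6 = -15.609375.

-15.609375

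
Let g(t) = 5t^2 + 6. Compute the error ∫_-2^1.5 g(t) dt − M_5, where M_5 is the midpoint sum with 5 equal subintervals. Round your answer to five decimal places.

Exact integral: ∫_-2^1.5 g(t) dt ≈ 39.9583333.
M_5 = 39.24375.
Error ≈ 39.9583333 − 39.24375 ≈ 0.71458.

0.71458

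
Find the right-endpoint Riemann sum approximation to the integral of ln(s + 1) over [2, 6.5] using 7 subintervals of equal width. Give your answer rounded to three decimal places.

7.604

Δs = (6.5 − 2)/7 = 9/14.
Right endpoints: 37/14, 23/7, 55/14, 32/7, 73/14, 41/7, 6.5.
f(37/14) ≈ 1.293, f(23/7) ≈ 1.455, f(55/14) ≈ 1.595, f(32/7) ≈ 1.718, f(73/14) ≈ 1.827, f(41/7) ≈ 1.925, f(6.5) ≈ 2.015.
Sum = Δs · [f(37/14) + f(23/7) + f(55/14) + ...].
Sum ≈ 7.604.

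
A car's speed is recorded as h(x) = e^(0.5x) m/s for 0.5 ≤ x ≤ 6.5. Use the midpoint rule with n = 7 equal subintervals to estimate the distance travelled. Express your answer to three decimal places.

Δx = (6.5 − 0.5)/7 = 6/7.
Midpoints: 13/14, 25/14, 37/14, 3.5, 61/14, 73/14, 85/14.
h(13/14) ≈ 1.591, h(25/14) ≈ 2.442, h(37/14) ≈ 3.749, h(3.5) ≈ 5.755, h(61/14) ≈ 8.834, h(73/14) ≈ 13.560, h(85/14) ≈ 20.816.
Sum = Δx · [h(13/14) + h(25/14) + h(37/14) + ...].
Sum ≈ 48.640.

48.640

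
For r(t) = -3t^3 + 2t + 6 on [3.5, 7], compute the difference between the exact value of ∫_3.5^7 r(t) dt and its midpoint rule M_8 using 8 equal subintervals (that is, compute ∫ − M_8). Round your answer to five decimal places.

-2.63782

Exact integral: ∫_3.5^7 r(t) dt = -1630.453125.
M_8 ≈ -1627.8153076.
Error ≈ -1630.453125 − (-1627.8153076) ≈ -2.63782.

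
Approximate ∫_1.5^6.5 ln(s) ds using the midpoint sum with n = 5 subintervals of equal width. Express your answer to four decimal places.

6.5793

Δs = (6.5 − 1.5)/5 = 1.
Midpoints: 2, 3, 4, 5, 6.
f(2) ≈ 0.6931, f(3) ≈ 1.0986, f(4) ≈ 1.3863, f(5) ≈ 1.6094, f(6) ≈ 1.7918.
Sum = Δs · [f(2) + f(3) + f(4) + f(5) + f(6)].
Sum ≈ 6.5793.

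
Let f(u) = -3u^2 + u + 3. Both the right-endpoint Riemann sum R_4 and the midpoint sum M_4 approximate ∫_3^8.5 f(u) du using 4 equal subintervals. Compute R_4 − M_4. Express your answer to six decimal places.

R_4 = -670.87109375.
M_4 ≈ -536.40039062.
R_4 − M_4 ≈ -134.470703.

-134.470703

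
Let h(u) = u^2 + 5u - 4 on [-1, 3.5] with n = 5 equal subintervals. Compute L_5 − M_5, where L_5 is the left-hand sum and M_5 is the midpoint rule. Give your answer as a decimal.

L_5 = 10.17.
M_5 = 24.44625.
L_5 − M_5 = -14.27625.

-14.27625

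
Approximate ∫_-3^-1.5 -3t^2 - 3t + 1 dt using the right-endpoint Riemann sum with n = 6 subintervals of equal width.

Δt = (-1.5 − (-3))/6 = 0.25.
Right endpoints: -2.75, -2.5, -2.25, -2, -1.75, -1.5.
f(-2.75) = -13.4375, f(-2.5) = -10.25, f(-2.25) = -7.4375, f(-2) = -5, f(-1.75) = -2.9375, f(-1.5) = -1.25.
Sum = Δt · [f(-2.75) + f(-2.5) + f(-2.25) + ...].
Sum = -10.078125.

-10.078125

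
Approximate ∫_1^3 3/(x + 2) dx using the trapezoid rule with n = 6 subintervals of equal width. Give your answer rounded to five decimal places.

1.53445

Δx = (3 − 1)/6 = 1/3.
f(1) = 1, f(4/3) = 0.9, f(5/3) = 9/11, f(2) = 0.75, f(7/3) = 9/13, f(8/3) = 9/14, f(3) = 0.6.
T_6 = (Δx/2)·[f(x_0) + 2f(x_1) + ... + 2f(x_{5}) + f(x_6)].
Sum ≈ 1.53445.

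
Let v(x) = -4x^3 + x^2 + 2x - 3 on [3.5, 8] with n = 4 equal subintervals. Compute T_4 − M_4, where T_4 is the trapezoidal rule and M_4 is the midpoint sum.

T_4 = -3815.859375.
M_4 = -3719.0390625.
T_4 − M_4 = -96.8203125.

-96.8203125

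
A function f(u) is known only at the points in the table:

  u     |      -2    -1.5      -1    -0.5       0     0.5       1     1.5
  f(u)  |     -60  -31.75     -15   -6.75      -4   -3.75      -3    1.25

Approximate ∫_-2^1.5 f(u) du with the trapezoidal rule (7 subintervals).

-46.8125

Δu = 0.5.
T_7 = (0.5/2)·[(-60) + 2·(-31.75) + 2·(-15) + 2·(-6.75) + 2·(-4) + 2·(-3.75) + 2·(-3) + 1.25] = -46.8125.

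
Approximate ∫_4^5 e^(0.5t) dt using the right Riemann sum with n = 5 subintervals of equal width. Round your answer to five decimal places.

Δt = (5 − 4)/5 = 0.2.
Right endpoints: 4.2, 4.4, 4.6, 4.8, 5.
f(4.2) ≈ 8.16617, f(4.4) ≈ 9.02501, f(4.6) ≈ 9.97418, f(4.8) ≈ 11.02318, f(5) ≈ 12.18249.
Sum = Δt · [f(4.2) + f(4.4) + f(4.6) + f(4.8) + f(5)].
Sum ≈ 10.07421.

10.07421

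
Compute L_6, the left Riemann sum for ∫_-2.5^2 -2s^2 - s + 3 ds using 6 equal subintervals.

Δs = (2 − (-2.5))/6 = 0.75.
Left endpoints: -2.5, -1.75, -1, -0.25, 0.5, 1.25.
f(-2.5) = -7, f(-1.75) = -1.375, f(-1) = 2, f(-0.25) = 3.125, f(0.5) = 2, f(1.25) = -1.375.
Sum = Δs · [f(-2.5) + f(-1.75) + f(-1) + ...].
Sum = -1.96875.

-1.96875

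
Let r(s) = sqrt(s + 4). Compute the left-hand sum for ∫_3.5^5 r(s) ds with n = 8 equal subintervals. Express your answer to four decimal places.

Δs = (5 − 3.5)/8 = 0.1875.
Left endpoints: 3.5, 3.6875, 3.875, 4.0625, 4.25, 4.4375, 4.625, 4.8125.
r(3.5) ≈ 2.7386, r(3.6875) ≈ 2.7726, r(3.875) ≈ 2.8062, r(4.0625) ≈ 2.8395, r(4.25) ≈ 2.8723, r(4.4375) ≈ 2.9047, r(4.625) ≈ 2.9368, r(4.8125) ≈ 2.9686.
Sum = Δs · [r(3.5) + r(3.6875) + r(3.875) + ...].
Sum ≈ 4.2824.

4.2824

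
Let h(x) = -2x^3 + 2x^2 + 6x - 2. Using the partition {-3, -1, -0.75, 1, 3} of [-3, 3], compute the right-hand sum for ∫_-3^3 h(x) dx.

Subinterval widths: 2, 0.25, 1.75, 2.
Right endpoints: -1, -0.75, 1, 3.
h(-1) = -4, h(-0.75) = -4.53125, h(1) = 4, h(3) = -20.
Sum = Σ Δx_i · h(x_i).
Sum = -42.1328125.

-42.1328125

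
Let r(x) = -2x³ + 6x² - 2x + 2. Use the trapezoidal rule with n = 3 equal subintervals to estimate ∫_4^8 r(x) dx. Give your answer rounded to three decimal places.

Δx = (8 − 4)/3 = 4/3.
r(4) = -38, r(16/3) = -3818/27, r(20/3) = -9106/27, r(8) = -654.
T_3 = (Δx/2)·[r(x_0) + 2r(x_1) + 2r(x_2) + r(x_3)].
Sum ≈ -1099.556.

-1099.556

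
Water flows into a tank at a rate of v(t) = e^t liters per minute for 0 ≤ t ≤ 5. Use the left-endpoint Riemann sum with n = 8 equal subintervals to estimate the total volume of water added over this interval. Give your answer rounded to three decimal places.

Δt = (5 − 0)/8 = 0.625.
Left endpoints: 0, 0.625, 1.25, 1.875, 2.5, 3.125, 3.75, 4.375.
v(0) ≈ 1.000, v(0.625) ≈ 1.868, v(1.25) ≈ 3.490, v(1.875) ≈ 6.521, v(2.5) ≈ 12.182, v(3.125) ≈ 22.760, v(3.75) ≈ 42.521, v(4.375) ≈ 79.440.
Sum = Δt · [v(0) + v(0.625) + v(1.25) + ...].
Sum ≈ 106.114.

106.114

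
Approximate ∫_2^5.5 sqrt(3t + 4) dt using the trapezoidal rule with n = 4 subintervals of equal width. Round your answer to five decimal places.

13.58977

Δt = (5.5 − 2)/4 = 0.875.
f(2) ≈ 3.16228, f(2.875) ≈ 3.55317, f(3.75) ≈ 3.90512, f(4.625) ≈ 4.22788, f(5.5) ≈ 4.52769.
T_4 = (Δt/2)·[f(t_0) + 2f(t_1) + 2f(t_2) + 2f(t_3) + f(t_4)].
Sum ≈ 13.58977.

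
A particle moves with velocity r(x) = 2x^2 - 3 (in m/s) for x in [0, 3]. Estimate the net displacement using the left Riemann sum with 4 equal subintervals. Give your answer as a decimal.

2.8125

Δx = (3 − 0)/4 = 0.75.
Left endpoints: 0, 0.75, 1.5, 2.25.
r(0) = -3, r(0.75) = -1.875, r(1.5) = 1.5, r(2.25) = 7.125.
Sum = Δx · [r(0) + r(0.75) + r(1.5) + r(2.25)].
Sum = 2.8125.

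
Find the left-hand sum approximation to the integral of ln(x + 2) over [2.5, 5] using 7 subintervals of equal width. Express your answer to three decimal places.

Δx = (5 − 2.5)/7 = 5/14.
Left endpoints: 2.5, 20/7, 45/14, 25/7, 55/14, 30/7, 65/14.
f(2.5) ≈ 1.504, f(20/7) ≈ 1.580, f(45/14) ≈ 1.651, f(25/7) ≈ 1.718, f(55/14) ≈ 1.780, f(30/7) ≈ 1.838, f(65/14) ≈ 1.894.
Sum = Δx · [f(2.5) + f(20/7) + f(45/14) + ...].
Sum ≈ 4.273.

4.273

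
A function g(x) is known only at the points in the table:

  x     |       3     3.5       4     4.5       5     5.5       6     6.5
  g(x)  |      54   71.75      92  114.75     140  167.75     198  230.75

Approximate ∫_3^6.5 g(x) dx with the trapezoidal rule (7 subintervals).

Δx = 0.5.
T_7 = (0.5/2)·[54 + 2·71.75 + 2·92 + 2·114.75 + 2·140 + 2·167.75 + 2·198 + 230.75] = 463.3125.

463.3125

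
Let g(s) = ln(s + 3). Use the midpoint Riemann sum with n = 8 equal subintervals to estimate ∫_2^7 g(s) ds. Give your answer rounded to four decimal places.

Δs = (7 − 2)/8 = 0.625.
Midpoints: 2.3125, 2.9375, 3.5625, 4.1875, 4.8125, 5.4375, 6.0625, 6.6875.
g(2.3125) ≈ 1.6701, g(2.9375) ≈ 1.7813, g(3.5625) ≈ 1.8814, g(4.1875) ≈ 1.9723, g(4.8125) ≈ 2.0557, g(5.4375) ≈ 2.1327, g(6.0625) ≈ 2.2041, g(6.6875) ≈ 2.2708.
Sum = Δs · [g(2.3125) + g(2.9375) + g(3.5625) + ...].
Sum ≈ 9.9803.

9.9803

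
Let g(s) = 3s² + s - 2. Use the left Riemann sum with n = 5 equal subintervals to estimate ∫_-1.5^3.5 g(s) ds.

Δs = (3.5 − (-1.5))/5 = 1.
Left endpoints: -1.5, -0.5, 0.5, 1.5, 2.5.
g(-1.5) = 3.25, g(-0.5) = -1.75, g(0.5) = -0.75, g(1.5) = 6.25, g(2.5) = 19.25.
Sum = Δs · [g(-1.5) + g(-0.5) + g(0.5) + g(1.5) + g(2.5)].
Sum = 26.25.

26.25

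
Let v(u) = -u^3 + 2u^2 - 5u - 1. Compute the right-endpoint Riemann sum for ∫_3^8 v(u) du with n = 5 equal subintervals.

Δu = (8 − 3)/5 = 1.
Right endpoints: 4, 5, 6, 7, 8.
v(4) = -53, v(5) = -101, v(6) = -175, v(7) = -281, v(8) = -425.
Sum = Δu · [v(4) + v(5) + v(6) + v(7) + v(8)].
Sum = -1035.

-1035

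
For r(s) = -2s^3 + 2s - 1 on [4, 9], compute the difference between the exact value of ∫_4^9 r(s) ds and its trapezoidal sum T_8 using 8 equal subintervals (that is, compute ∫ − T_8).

12.6953125

Exact integral: ∫_4^9 r(s) ds = -3092.5.
T_8 = -3105.1953125.
Error = -3092.5 − (-3105.1953125) = 12.6953125.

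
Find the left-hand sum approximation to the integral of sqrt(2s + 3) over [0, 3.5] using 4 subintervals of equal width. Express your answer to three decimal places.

Δs = (3.5 − 0)/4 = 0.875.
Left endpoints: 0, 0.875, 1.75, 2.625.
f(0) ≈ 1.732, f(0.875) ≈ 2.179, f(1.75) ≈ 2.550, f(2.625) ≈ 2.872.
Sum = Δs · [f(0) + f(0.875) + f(1.75) + f(2.625)].
Sum ≈ 8.167.

8.167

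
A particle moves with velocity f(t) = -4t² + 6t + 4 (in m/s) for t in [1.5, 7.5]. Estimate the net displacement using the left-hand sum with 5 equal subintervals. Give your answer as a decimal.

Δt = (7.5 − 1.5)/5 = 1.2.
Left endpoints: 1.5, 2.7, 3.9, 5.1, 6.3.
f(1.5) = 4, f(2.7) = -8.96, f(3.9) = -33.44, f(5.1) = -69.44, f(6.3) = -116.96.
Sum = Δt · [f(1.5) + f(2.7) + f(3.9) + f(5.1) + f(6.3)].
Sum = -269.76.

-269.76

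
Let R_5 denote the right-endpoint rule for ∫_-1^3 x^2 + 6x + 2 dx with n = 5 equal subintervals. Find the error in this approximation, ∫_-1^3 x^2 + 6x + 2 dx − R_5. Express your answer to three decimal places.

Exact integral: ∫_-1^3 f(x) dx ≈ 41.33333.
R_5 = 54.56.
Error ≈ 41.33333 − 54.56 ≈ -13.227.

-13.227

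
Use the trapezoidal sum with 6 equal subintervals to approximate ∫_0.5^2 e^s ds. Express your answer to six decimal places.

Δs = (2 − 0.5)/6 = 0.25.
f(0.5) ≈ 1.648721, f(0.75) ≈ 2.117000, f(1) ≈ 2.718282, f(1.25) ≈ 3.490343, f(1.5) ≈ 4.481689, f(1.75) ≈ 5.754603, f(2) ≈ 7.389056.
T_6 = (Δs/2)·[f(s_0) + 2f(s_1) + ... + 2f(s_{5}) + f(s_6)].
Sum ≈ 5.770201.

5.770201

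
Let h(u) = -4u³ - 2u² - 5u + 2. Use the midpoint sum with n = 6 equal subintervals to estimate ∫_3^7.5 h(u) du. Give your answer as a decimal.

Δu = (7.5 − 3)/6 = 0.75.
Midpoints: 3.375, 4.125, 4.875, 5.625, 6.375, 7.125.
h(3.375) = -191.4296875, h(4.125) = -333.4140625, h(4.875) = -533.3359375, h(5.625) = -801.3203125, h(6.375) = -1147.4921875, h(7.125) = -1581.9765625.
Sum = Δu · [h(3.375) + h(4.125) + h(4.875) + ...].
Sum = -3441.7265625.

-3441.7265625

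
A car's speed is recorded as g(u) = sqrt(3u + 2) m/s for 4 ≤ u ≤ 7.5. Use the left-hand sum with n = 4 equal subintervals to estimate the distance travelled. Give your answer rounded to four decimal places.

14.7731

Δu = (7.5 − 4)/4 = 0.875.
Left endpoints: 4, 4.875, 5.75, 6.625.
g(4) ≈ 3.7417, g(4.875) ≈ 4.0774, g(5.75) ≈ 4.3875, g(6.625) ≈ 4.6771.
Sum = Δu · [g(4) + g(4.875) + g(5.75) + g(6.625)].
Sum ≈ 14.7731.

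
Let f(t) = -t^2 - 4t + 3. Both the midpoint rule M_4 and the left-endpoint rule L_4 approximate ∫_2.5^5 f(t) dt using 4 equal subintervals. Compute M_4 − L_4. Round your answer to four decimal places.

M_4 ≈ -66.376953.
L_4 = -57.63671875.
M_4 − L_4 ≈ -8.7402.

-8.7402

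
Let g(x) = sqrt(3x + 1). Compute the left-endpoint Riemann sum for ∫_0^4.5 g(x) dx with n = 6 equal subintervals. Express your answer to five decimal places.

Δx = (4.5 − 0)/6 = 0.75.
Left endpoints: 0, 0.75, 1.5, 2.25, 3, 3.75.
g(0) ≈ 1.00000, g(0.75) ≈ 1.80278, g(1.5) ≈ 2.34521, g(2.25) ≈ 2.78388, g(3) ≈ 3.16228, g(3.75) ≈ 3.50000.
Sum = Δx · [g(0) + g(0.75) + g(1.5) + ...].
Sum ≈ 10.94561.

10.94561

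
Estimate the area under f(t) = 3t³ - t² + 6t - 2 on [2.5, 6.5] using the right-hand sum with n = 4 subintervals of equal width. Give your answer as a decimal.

1732

Δt = (6.5 − 2.5)/4 = 1.
Right endpoints: 3.5, 4.5, 5.5, 6.5.
f(3.5) = 135.375, f(4.5) = 278.125, f(5.5) = 499.875, f(6.5) = 818.625.
Sum = Δt · [f(3.5) + f(4.5) + f(5.5) + f(6.5)].
Sum = 1732.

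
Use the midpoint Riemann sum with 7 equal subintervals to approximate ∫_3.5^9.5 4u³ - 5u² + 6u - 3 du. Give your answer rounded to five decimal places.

Δu = (9.5 − 3.5)/7 = 6/7.
Midpoints: 55/14, 67/14, 79/14, 6.5, 103/14, 115/14, 127/14.
f(55/14) = 255099/1372, f(67/14) = 479691/1372, f(79/14) = 809979/1372, f(6.5) = 923.25, f(103/14) = 1870587/1372, f(115/14) = 2642379/1372, f(127/14) = 3602811/1372.
Sum = Δu · [f(55/14) + f(67/14) + f(79/14) + ...].
Sum ≈ 6826.68367.

6826.68367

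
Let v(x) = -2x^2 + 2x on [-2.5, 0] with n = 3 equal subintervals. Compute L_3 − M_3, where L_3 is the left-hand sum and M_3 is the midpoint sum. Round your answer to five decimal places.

-8.15972

L_3 ≈ -24.5370370.
M_3 ≈ -16.3773148.
L_3 − M_3 ≈ -8.15972.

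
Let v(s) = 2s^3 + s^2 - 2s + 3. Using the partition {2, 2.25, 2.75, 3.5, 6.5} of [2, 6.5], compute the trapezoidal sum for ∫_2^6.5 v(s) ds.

Subinterval widths: 0.25, 0.5, 0.75, 3.
v(2) = 19, v(2.25) = 26.34375, v(2.75) = 46.65625, v(3.5) = 94, v(6.5) = 581.5.
On each subinterval the trapezoid contributes (Δs_i/2)·[v(s_{i-1}) + v(s_i)].
Sum = 1089.9140625.

1089.9140625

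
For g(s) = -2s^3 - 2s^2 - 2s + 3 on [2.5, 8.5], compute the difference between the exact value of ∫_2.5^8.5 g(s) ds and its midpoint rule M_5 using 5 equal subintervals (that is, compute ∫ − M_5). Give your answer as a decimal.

-25.2

Exact integral: ∫_2.5^8.5 g(s) ds = -3037.5.
M_5 = -3012.3.
Error = -3037.5 − (-3012.3) = -25.2.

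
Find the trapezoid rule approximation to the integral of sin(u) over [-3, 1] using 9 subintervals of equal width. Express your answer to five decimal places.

-1.50502

Δu = (1 − (-3))/9 = 4/9.
f(-3) ≈ -0.14112, f(-23/9) ≈ -0.55306, f(-19/9) ≈ -0.85755, f(-5/3) ≈ -0.99541, f(-11/9) ≈ -0.93986, f(-7/9) ≈ -0.70170, f(-1/3) ≈ -0.32719, f(1/9) ≈ 0.11088, f(5/9) ≈ 0.52742, f(1) ≈ 0.84147.
T_9 = (Δu/2)·[f(u_0) + 2f(u_1) + ... + 2f(u_{8}) + f(u_9)].
Sum ≈ -1.50502.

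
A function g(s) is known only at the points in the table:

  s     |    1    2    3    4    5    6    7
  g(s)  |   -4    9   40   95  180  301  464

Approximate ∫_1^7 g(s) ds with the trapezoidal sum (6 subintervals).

Δs = 1.
T_6 = (1/2)·[(-4) + 2·9 + 2·40 + 2·95 + 2·180 + 2·301 + 464] = 855.

855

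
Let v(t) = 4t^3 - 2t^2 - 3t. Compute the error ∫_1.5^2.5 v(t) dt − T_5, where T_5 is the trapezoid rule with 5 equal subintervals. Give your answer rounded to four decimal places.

Exact integral: ∫_1.5^2.5 v(t) dt ≈ 19.833333.
T_5 = 19.98.
Error ≈ 19.833333 − 19.98 ≈ -0.1467.

-0.1467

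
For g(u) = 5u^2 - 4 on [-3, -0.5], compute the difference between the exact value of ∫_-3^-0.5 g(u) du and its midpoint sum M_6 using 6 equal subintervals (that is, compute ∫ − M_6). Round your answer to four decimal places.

Exact integral: ∫_-3^-0.5 g(u) du ≈ 34.791667.
M_6 ≈ 34.610822.
Error ≈ 34.791667 − 34.610822 ≈ 0.1808.

0.1808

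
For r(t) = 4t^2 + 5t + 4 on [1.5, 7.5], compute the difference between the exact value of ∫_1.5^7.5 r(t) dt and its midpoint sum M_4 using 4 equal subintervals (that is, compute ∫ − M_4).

Exact integral: ∫_1.5^7.5 r(t) dt = 717.
M_4 = 712.5.
Error = 717 − 712.5 = 4.5.

4.5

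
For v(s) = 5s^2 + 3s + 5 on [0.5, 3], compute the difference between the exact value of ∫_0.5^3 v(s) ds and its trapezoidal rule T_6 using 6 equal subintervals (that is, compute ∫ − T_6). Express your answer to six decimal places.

Exact integral: ∫_0.5^3 v(s) ds ≈ 70.41666667.
T_6 ≈ 70.77835648.
Error ≈ 70.41666667 − 70.77835648 ≈ -0.361690.

-0.361690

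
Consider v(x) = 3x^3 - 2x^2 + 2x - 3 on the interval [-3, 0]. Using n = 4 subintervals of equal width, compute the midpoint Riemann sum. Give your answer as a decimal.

-94.5703125

Δx = (0 − (-3))/4 = 0.75.
Midpoints: -2.625, -1.875, -1.125, -0.375.
v(-2.625) = -39063/512, v(-1.875) = -17181/512, v(-1.125) = -6171/512, v(-0.375) = -2145/512.
Sum = Δx · [v(-2.625) + v(-1.875) + v(-1.125) + v(-0.375)].
Sum = -94.5703125.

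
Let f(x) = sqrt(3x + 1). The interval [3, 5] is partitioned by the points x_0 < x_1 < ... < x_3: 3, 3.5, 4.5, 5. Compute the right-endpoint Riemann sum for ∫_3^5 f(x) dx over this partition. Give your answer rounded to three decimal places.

Subinterval widths: 0.5, 1, 0.5.
Right endpoints: 3.5, 4.5, 5.
f(3.5) ≈ 3.391, f(4.5) ≈ 3.808, f(5) ≈ 4.000.
Sum = Σ Δx_i · f(x_i).
Sum ≈ 7.503.

7.503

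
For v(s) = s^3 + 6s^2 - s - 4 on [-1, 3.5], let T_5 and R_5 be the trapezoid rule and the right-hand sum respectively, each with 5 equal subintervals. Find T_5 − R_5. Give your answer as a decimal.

T_5 = 107.31375.
R_5 = 155.4075.
T_5 − R_5 = -48.09375.

-48.09375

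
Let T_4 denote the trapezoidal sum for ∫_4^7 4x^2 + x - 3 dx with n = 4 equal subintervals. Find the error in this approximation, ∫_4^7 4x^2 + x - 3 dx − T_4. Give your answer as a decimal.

-1.125

Exact integral: ∫_4^7 f(x) dx = 379.5.
T_4 = 380.625.
Error = 379.5 − 380.625 = -1.125.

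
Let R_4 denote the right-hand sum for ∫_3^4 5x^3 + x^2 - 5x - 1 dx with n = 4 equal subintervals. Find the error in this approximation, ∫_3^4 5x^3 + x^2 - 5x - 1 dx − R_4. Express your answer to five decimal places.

-23.93229

Exact integral: ∫_3^4 f(x) dx ≈ 212.5833333.
R_4 = 236.515625.
Error ≈ 212.5833333 − 236.515625 ≈ -23.93229.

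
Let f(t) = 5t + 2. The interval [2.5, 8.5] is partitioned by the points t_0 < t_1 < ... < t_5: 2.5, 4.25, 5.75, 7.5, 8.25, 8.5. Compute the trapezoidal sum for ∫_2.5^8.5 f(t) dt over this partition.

Subinterval widths: 1.75, 1.5, 1.75, 0.75, 0.25.
f(2.5) = 14.5, f(4.25) = 23.25, f(5.75) = 30.75, f(7.5) = 39.5, f(8.25) = 43.25, f(8.5) = 44.5.
On each subinterval the trapezoid contributes (Δt_i/2)·[f(t_{i-1}) + f(t_i)].
Sum = 177.

177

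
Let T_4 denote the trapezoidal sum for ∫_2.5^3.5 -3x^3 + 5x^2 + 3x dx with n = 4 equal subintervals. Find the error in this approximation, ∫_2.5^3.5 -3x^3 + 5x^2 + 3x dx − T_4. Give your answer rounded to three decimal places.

Exact integral: ∫_2.5^3.5 f(x) dx ≈ -28.83333.
T_4 = -29.0625.
Error ≈ -28.83333 − (-29.0625) ≈ 0.229.

0.229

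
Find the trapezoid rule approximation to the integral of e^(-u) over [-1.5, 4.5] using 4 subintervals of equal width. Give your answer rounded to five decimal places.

Δu = (4.5 − (-1.5))/4 = 1.5.
f(-1.5) ≈ 4.48169, f(0) ≈ 1.00000, f(1.5) ≈ 0.22313, f(3) ≈ 0.04979, f(4.5) ≈ 0.01111.
T_4 = (Δu/2)·[f(u_0) + 2f(u_1) + 2f(u_2) + 2f(u_3) + f(u_4)].
Sum ≈ 5.27897.

5.27897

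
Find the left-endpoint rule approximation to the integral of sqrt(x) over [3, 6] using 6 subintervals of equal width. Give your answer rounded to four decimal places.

Δx = (6 − 3)/6 = 0.5.
Left endpoints: 3, 3.5, 4, 4.5, 5, 5.5.
f(3) ≈ 1.7321, f(3.5) ≈ 1.8708, f(4) ≈ 2.0000, f(4.5) ≈ 2.1213, f(5) ≈ 2.2361, f(5.5) ≈ 2.3452.
Sum = Δx · [f(3) + f(3.5) + f(4) + ...].
Sum ≈ 6.1527.

6.1527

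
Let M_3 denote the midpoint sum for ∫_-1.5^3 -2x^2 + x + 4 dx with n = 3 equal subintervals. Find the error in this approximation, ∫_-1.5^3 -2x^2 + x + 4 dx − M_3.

-1.6875

Exact integral: ∫_-1.5^3 f(x) dx = 1.125.
M_3 = 2.8125.
Error = 1.125 − 2.8125 = -1.6875.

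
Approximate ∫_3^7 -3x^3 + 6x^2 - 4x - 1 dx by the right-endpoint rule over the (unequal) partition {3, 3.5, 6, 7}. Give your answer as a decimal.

Subinterval widths: 0.5, 2.5, 1.
Right endpoints: 3.5, 6, 7.
f(3.5) = -70.125, f(6) = -457, f(7) = -764.
Sum = Σ Δx_i · f(x_i).
Sum = -1941.5625.

-1941.5625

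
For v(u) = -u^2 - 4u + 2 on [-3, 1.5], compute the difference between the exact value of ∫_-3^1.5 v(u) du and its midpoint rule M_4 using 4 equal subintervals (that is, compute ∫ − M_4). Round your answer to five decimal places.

-0.47461

Exact integral: ∫_-3^1.5 v(u) du = 12.375.
M_4 ≈ 12.8496094.
Error ≈ 12.375 − 12.8496094 ≈ -0.47461.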